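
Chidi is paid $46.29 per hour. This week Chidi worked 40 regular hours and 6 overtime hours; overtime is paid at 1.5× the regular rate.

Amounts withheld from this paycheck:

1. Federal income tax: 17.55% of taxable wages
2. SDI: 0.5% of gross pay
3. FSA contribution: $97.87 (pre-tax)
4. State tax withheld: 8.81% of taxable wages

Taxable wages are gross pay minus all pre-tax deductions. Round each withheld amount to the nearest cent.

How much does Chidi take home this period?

Regular pay: 40 × $46.29 = $1851.60
Overtime pay: 6 × $46.29 × 1.5 = $416.61
Gross pay = $1851.60 + $416.61 = $2268.21
FSA contribution: $97.87
Taxable wages = $2268.21 − $97.87 = $2170.34
Federal income tax: $2170.34 × 0.1755 = $380.89
State tax withheld: $2170.34 × 0.0881 = $191.21
SDI: $2268.21 × 0.005 = $11.34
Total deductions = $97.87 + $380.89 + $191.21 + $11.34 = $681.31
Net pay = $2268.21 − $681.31 = $1586.90

$1586.90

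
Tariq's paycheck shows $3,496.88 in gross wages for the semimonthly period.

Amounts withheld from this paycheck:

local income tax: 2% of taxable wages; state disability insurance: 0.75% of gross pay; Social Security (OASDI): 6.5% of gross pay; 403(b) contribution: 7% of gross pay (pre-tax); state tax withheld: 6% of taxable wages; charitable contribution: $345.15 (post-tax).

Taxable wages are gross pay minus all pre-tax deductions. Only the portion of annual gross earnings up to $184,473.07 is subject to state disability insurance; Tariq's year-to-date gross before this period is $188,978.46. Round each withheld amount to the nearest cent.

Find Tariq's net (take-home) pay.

$2,419.48

403(b) contribution: $3,496.88 × 0.07 = $244.78
Taxable wages = $3,496.88 − $244.78 = $3,252.10
Local income tax: $3,252.10 × 0.02 = $65.04
State tax withheld: $3,252.10 × 0.06 = $195.13
Social Security (OASDI): $3,496.88 × 0.065 = $227.30
State disability insurance: annual cap $184,473.07 already reached (YTD $188,978.46), so $0.00
Charitable contribution: $345.15
Total deductions = $244.78 + $65.04 + $195.13 + $227.30 + $0.00 + $345.15 = $1,077.40
Net pay = $3,496.88 − $1,077.40 = $2,419.48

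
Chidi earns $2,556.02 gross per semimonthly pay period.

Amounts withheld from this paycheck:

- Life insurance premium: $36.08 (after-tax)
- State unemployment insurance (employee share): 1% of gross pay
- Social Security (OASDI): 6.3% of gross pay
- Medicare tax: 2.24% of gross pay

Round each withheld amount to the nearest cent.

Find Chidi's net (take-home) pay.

$2,276.10

Medicare tax: $2,556.02 × 0.0224 = $57.25
State unemployment insurance (employee share): $2,556.02 × 0.01 = $25.56
Social Security (OASDI): $2,556.02 × 0.063 = $161.03
Life insurance premium: $36.08
Total deductions = $57.25 + $25.56 + $161.03 + $36.08 = $279.92
Net pay = $2,556.02 − $279.92 = $2,276.10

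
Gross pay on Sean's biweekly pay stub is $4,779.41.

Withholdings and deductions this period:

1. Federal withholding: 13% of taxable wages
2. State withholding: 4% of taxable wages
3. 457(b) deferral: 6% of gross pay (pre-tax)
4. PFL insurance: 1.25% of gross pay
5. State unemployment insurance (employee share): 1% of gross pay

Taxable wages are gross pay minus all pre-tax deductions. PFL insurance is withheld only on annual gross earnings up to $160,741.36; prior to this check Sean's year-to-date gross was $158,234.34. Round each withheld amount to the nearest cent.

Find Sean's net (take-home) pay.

$3,649.77

457(b) deferral: $4,779.41 × 0.06 = $286.76
Taxable wages = $4,779.41 − $286.76 = $4,492.65
State withholding: $4,492.65 × 0.04 = $179.71
Federal withholding: $4,492.65 × 0.13 = $584.04
State unemployment insurance (employee share): $4,779.41 × 0.01 = $47.79
PFL insurance: only $160,741.36 − $158,234.34 = $2,507.02 of this check is subject → $2,507.02 × 0.0125 = $31.34
Total deductions = $286.76 + $179.71 + $584.04 + $47.79 + $31.34 = $1,129.64
Net pay = $4,779.41 − $1,129.64 = $3,649.77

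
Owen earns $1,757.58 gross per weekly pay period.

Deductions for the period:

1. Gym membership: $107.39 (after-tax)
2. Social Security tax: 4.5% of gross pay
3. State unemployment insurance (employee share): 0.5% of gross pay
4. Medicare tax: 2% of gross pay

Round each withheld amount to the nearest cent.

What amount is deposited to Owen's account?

$1,527.16

Social Security tax: $1,757.58 × 0.045 = $79.09
State unemployment insurance (employee share): $1,757.58 × 0.005 = $8.79
Medicare tax: $1,757.58 × 0.02 = $35.15
Gym membership: $107.39
Total deductions = $79.09 + $8.79 + $35.15 + $107.39 = $230.42
Net pay = $1,757.58 − $230.42 = $1,527.16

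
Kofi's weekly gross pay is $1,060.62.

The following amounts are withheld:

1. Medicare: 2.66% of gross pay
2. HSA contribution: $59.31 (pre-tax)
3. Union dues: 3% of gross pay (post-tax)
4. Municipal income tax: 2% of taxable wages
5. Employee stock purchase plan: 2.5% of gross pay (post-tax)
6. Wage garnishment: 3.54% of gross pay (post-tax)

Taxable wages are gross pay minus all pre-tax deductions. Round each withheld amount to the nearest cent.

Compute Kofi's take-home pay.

HSA contribution: $59.31
Taxable wages = $1,060.62 − $59.31 = $1,001.31
Municipal income tax: $1,001.31 × 0.02 = $20.03
Medicare: $1,060.62 × 0.0266 = $28.21
Employee stock purchase plan: $1,060.62 × 0.025 = $26.52
Wage garnishment: $1,060.62 × 0.0354 = $37.55
Union dues: $1,060.62 × 0.03 = $31.82
Total deductions = $59.31 + $20.03 + $28.21 + $26.52 + $37.55 + $31.82 = $203.44
Net pay = $1,060.62 − $203.44 = $857.18

$857.18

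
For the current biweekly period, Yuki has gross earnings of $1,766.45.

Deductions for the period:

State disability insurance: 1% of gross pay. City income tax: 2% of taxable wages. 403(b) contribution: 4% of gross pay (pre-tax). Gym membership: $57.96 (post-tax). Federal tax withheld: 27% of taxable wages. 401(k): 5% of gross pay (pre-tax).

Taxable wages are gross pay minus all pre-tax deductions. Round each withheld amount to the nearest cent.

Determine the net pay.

401(k): $1,766.45 × 0.05 = $88.32
403(b) contribution: $1,766.45 × 0.04 = $70.66
Pre-tax total = $88.32 + $70.66 = $158.98
Taxable wages = $1,766.45 − $158.98 = $1,607.47
City income tax: $1,607.47 × 0.02 = $32.15
Federal tax withheld: $1,607.47 × 0.27 = $434.02
State disability insurance: $1,766.45 × 0.01 = $17.66
Gym membership: $57.96
Total deductions = $88.32 + $70.66 + $32.15 + $434.02 + $17.66 + $57.96 = $700.77
Net pay = $1,766.45 − $700.77 = $1,065.68

$1,065.68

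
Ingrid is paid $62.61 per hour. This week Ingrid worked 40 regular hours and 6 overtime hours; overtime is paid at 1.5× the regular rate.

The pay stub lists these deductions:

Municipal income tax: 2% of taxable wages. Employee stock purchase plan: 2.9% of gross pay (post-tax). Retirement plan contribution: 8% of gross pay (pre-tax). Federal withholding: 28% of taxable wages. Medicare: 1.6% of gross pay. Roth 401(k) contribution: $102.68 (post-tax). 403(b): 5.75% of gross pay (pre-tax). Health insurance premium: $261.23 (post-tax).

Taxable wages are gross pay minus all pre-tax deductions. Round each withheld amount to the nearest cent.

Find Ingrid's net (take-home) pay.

$1,350.27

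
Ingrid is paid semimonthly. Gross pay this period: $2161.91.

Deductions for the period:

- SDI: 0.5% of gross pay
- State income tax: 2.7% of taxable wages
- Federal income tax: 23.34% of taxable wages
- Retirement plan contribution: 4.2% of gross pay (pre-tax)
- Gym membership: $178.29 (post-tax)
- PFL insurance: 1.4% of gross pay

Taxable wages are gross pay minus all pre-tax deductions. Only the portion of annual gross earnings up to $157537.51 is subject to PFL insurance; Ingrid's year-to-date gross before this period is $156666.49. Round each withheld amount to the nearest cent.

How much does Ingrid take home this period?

$1330.50

Retirement plan contribution: $2161.91 × 0.042 = $90.80
Taxable wages = $2161.91 − $90.80 = $2071.11
Federal income tax: $2071.11 × 0.2334 = $483.40
State income tax: $2071.11 × 0.027 = $55.92
PFL insurance: only $157537.51 − $156666.49 = $871.02 of this check is subject → $871.02 × 0.014 = $12.19
SDI: $2161.91 × 0.005 = $10.81
Gym membership: $178.29
Total deductions = $90.80 + $483.40 + $55.92 + $12.19 + $10.81 + $178.29 = $831.41
Net pay = $2161.91 − $831.41 = $1330.50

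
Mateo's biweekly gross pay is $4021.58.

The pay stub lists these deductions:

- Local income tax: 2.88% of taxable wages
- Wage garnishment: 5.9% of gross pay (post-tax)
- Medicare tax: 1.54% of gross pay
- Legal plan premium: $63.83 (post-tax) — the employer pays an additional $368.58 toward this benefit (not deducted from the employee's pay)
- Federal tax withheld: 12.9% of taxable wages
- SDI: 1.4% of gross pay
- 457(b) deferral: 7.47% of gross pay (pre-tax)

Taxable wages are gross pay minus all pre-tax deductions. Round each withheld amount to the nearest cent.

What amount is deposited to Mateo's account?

457(b) deferral: $4021.58 × 0.0747 = $300.41
Taxable wages = $4021.58 − $300.41 = $3721.17
Local income tax: $3721.17 × 0.0288 = $107.17
Federal tax withheld: $3721.17 × 0.129 = $480.03
SDI: $4021.58 × 0.014 = $56.30
Medicare tax: $4021.58 × 0.0154 = $61.93
Wage garnishment: $4021.58 × 0.059 = $237.27
Legal plan premium: $63.83
(Employer's $368.58 toward legal plan premium is not withheld from the employee.)
Total deductions = $300.41 + $107.17 + $480.03 + $56.30 + $61.93 + $237.27 + $63.83 = $1306.94
Net pay = $4021.58 − $1306.94 = $2714.64

$2714.64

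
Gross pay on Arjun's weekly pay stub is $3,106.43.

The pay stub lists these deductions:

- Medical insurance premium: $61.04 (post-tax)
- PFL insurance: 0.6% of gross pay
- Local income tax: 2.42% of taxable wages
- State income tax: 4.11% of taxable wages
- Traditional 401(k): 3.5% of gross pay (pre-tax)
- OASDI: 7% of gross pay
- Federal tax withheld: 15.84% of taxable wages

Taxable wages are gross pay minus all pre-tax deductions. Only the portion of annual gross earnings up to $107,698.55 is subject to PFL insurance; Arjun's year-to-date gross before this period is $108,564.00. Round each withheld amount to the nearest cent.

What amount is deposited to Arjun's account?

Traditional 401(k): $3,106.43 × 0.035 = $108.73
Taxable wages = $3,106.43 − $108.73 = $2,997.70
State income tax: $2,997.70 × 0.0411 = $123.21
Local income tax: $2,997.70 × 0.0242 = $72.54
Federal tax withheld: $2,997.70 × 0.1584 = $474.84
OASDI: $3,106.43 × 0.07 = $217.45
PFL insurance: annual cap $107,698.55 already reached (YTD $108,564.00), so $0.00
Medical insurance premium: $61.04
Total deductions = $108.73 + $123.21 + $72.54 + $474.84 + $217.45 + $0.00 + $61.04 = $1,057.81
Net pay = $3,106.43 − $1,057.81 = $2,048.62

$2,048.62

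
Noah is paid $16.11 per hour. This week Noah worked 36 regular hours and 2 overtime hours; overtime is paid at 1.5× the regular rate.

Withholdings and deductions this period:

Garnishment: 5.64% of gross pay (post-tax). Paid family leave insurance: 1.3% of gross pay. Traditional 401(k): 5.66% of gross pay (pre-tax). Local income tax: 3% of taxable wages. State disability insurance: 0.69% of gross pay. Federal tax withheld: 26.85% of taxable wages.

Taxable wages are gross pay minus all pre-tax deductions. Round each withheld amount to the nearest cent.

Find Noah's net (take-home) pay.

$367.85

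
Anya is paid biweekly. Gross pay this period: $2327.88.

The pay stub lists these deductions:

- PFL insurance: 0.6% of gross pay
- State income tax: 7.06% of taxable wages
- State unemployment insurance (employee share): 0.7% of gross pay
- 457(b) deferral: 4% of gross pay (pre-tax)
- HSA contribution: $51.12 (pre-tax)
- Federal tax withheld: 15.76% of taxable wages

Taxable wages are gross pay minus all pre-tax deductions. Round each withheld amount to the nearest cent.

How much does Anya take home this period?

457(b) deferral: $2327.88 × 0.04 = $93.12
HSA contribution: $51.12
Pre-tax total = $93.12 + $51.12 = $144.24
Taxable wages = $2327.88 − $144.24 = $2183.64
State income tax: $2183.64 × 0.0706 = $154.16
Federal tax withheld: $2183.64 × 0.1576 = $344.14
PFL insurance: $2327.88 × 0.006 = $13.97
State unemployment insurance (employee share): $2327.88 × 0.007 = $16.30
Total deductions = $93.12 + $51.12 + $154.16 + $344.14 + $13.97 + $16.30 = $672.81
Net pay = $2327.88 − $672.81 = $1655.07

$1655.07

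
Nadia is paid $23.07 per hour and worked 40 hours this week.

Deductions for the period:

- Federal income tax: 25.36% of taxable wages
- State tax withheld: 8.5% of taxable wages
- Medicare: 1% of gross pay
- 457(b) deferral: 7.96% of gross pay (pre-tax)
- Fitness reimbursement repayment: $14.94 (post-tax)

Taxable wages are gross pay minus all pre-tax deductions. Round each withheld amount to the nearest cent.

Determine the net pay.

$537.59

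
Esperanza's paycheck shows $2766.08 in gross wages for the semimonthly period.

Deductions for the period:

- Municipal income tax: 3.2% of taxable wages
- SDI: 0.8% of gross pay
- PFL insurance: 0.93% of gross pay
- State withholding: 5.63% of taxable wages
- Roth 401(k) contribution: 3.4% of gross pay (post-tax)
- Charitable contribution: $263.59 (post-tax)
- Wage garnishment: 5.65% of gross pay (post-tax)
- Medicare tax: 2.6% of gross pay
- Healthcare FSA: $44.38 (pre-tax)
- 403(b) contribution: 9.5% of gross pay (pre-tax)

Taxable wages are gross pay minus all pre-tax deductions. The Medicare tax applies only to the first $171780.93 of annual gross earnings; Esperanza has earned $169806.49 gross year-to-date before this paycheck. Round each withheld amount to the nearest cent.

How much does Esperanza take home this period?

$1628.68

403(b) contribution: $2766.08 × 0.095 = $262.78
Healthcare FSA: $44.38
Pre-tax total = $262.78 + $44.38 = $307.16
Taxable wages = $2766.08 − $307.16 = $2458.92
Municipal income tax: $2458.92 × 0.032 = $78.69
State withholding: $2458.92 × 0.0563 = $138.44
PFL insurance: $2766.08 × 0.0093 = $25.72
SDI: $2766.08 × 0.008 = $22.13
Medicare tax: only $171780.93 − $169806.49 = $1974.44 of this check is subject → $1974.44 × 0.026 = $51.34
Wage garnishment: $2766.08 × 0.0565 = $156.28
Roth 401(k) contribution: $2766.08 × 0.034 = $94.05
Charitable contribution: $263.59
Total deductions = $262.78 + $44.38 + $78.69 + $138.44 + $25.72 + $22.13 + $51.34 + $156.28 + $94.05 + $263.59 = $1137.40
Net pay = $2766.08 − $1137.40 = $1628.68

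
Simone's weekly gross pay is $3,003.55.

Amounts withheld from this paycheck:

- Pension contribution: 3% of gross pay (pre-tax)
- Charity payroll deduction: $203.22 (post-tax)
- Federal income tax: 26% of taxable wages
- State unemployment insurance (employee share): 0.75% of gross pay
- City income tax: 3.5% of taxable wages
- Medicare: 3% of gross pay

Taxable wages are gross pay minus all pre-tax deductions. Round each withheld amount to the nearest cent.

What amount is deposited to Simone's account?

$1,738.12

Pension contribution: $3,003.55 × 0.03 = $90.11
Taxable wages = $3,003.55 − $90.11 = $2,913.44
City income tax: $2,913.44 × 0.035 = $101.97
Federal income tax: $2,913.44 × 0.26 = $757.49
Medicare: $3,003.55 × 0.03 = $90.11
State unemployment insurance (employee share): $3,003.55 × 0.0075 = $22.53
Charity payroll deduction: $203.22
Total deductions = $90.11 + $101.97 + $757.49 + $90.11 + $22.53 + $203.22 = $1,265.43
Net pay = $3,003.55 − $1,265.43 = $1,738.12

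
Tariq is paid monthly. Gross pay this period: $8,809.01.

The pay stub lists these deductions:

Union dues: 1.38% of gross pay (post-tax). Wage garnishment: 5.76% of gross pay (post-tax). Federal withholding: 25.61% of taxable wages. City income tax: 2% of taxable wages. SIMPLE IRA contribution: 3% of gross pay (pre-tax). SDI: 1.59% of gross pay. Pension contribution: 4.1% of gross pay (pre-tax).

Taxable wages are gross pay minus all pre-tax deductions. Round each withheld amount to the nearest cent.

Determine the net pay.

$5,155.07

Pension contribution: $8,809.01 × 0.041 = $361.17
SIMPLE IRA contribution: $8,809.01 × 0.03 = $264.27
Pre-tax total = $361.17 + $264.27 = $625.44
Taxable wages = $8,809.01 − $625.44 = $8,183.57
City income tax: $8,183.57 × 0.02 = $163.67
Federal withholding: $8,183.57 × 0.2561 = $2,095.81
SDI: $8,809.01 × 0.0159 = $140.06
Union dues: $8,809.01 × 0.0138 = $121.56
Wage garnishment: $8,809.01 × 0.0576 = $507.40
Total deductions = $361.17 + $264.27 + $163.67 + $2,095.81 + $140.06 + $121.56 + $507.40 = $3,653.94
Net pay = $8,809.01 − $3,653.94 = $5,155.07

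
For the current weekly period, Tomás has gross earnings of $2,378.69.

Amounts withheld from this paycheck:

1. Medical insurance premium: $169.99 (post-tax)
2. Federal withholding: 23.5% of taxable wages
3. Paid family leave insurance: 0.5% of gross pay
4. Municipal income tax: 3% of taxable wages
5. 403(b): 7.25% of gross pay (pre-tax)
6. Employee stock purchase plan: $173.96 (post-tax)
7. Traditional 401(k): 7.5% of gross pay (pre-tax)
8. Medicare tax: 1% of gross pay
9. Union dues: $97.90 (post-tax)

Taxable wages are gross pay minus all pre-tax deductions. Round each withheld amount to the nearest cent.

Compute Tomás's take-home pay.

$1,012.93

403(b): $2,378.69 × 0.0725 = $172.46
Traditional 401(k): $2,378.69 × 0.075 = $178.40
Pre-tax total = $172.46 + $178.40 = $350.86
Taxable wages = $2,378.69 − $350.86 = $2,027.83
Municipal income tax: $2,027.83 × 0.03 = $60.83
Federal withholding: $2,027.83 × 0.235 = $476.54
Paid family leave insurance: $2,378.69 × 0.005 = $11.89
Medicare tax: $2,378.69 × 0.01 = $23.79
Union dues: $97.90
Employee stock purchase plan: $173.96
Medical insurance premium: $169.99
Total deductions = $172.46 + $178.40 + $60.83 + $476.54 + $11.89 + $23.79 + $97.90 + $173.96 + $169.99 = $1,365.76
Net pay = $2,378.69 − $1,365.76 = $1,012.93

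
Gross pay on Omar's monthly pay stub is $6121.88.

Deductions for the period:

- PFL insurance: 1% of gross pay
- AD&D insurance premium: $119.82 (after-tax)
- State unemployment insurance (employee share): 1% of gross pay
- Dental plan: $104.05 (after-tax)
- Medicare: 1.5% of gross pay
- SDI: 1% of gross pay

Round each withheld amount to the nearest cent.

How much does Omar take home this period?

$5622.52

PFL insurance: $6121.88 × 0.01 = $61.22
SDI: $6121.88 × 0.01 = $61.22
Medicare: $6121.88 × 0.015 = $91.83
State unemployment insurance (employee share): $6121.88 × 0.01 = $61.22
AD&D insurance premium: $119.82
Dental plan: $104.05
Total deductions = $61.22 + $61.22 + $91.83 + $61.22 + $119.82 + $104.05 = $499.36
Net pay = $6121.88 − $499.36 = $5622.52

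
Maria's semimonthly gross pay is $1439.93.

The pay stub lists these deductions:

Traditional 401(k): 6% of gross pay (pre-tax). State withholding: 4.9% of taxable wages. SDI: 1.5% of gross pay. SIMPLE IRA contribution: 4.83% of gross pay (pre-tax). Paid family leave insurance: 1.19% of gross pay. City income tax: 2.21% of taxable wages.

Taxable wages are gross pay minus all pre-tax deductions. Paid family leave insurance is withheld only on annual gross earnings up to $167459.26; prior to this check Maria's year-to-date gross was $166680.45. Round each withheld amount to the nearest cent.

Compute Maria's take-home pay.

$1161.81

Traditional 401(k): $1439.93 × 0.06 = $86.40
SIMPLE IRA contribution: $1439.93 × 0.0483 = $69.55
Pre-tax total = $86.40 + $69.55 = $155.95
Taxable wages = $1439.93 − $155.95 = $1283.98
State withholding: $1283.98 × 0.049 = $62.92
City income tax: $1283.98 × 0.0221 = $28.38
Paid family leave insurance: only $167459.26 − $166680.45 = $778.81 of this check is subject → $778.81 × 0.0119 = $9.27
SDI: $1439.93 × 0.015 = $21.60
Total deductions = $86.40 + $69.55 + $62.92 + $28.38 + $9.27 + $21.60 = $278.12
Net pay = $1439.93 − $278.12 = $1161.81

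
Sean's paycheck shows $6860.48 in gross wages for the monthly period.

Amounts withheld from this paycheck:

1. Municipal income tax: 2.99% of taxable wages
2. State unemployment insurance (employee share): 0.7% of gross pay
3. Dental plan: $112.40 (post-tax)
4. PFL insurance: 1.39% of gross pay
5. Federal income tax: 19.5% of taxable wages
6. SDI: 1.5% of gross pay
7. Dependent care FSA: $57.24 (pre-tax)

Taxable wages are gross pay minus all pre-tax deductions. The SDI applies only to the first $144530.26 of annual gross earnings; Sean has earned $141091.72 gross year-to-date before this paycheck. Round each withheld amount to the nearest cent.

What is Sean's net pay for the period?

$4965.83

Dependent care FSA: $57.24
Taxable wages = $6860.48 − $57.24 = $6803.24
Federal income tax: $6803.24 × 0.195 = $1326.63
Municipal income tax: $6803.24 × 0.0299 = $203.42
SDI: only $144530.26 − $141091.72 = $3438.54 of this check is subject → $3438.54 × 0.015 = $51.58
PFL insurance: $6860.48 × 0.0139 = $95.36
State unemployment insurance (employee share): $6860.48 × 0.007 = $48.02
Dental plan: $112.40
Total deductions = $57.24 + $1326.63 + $203.42 + $51.58 + $95.36 + $48.02 + $112.40 = $1894.65
Net pay = $6860.48 − $1894.65 = $4965.83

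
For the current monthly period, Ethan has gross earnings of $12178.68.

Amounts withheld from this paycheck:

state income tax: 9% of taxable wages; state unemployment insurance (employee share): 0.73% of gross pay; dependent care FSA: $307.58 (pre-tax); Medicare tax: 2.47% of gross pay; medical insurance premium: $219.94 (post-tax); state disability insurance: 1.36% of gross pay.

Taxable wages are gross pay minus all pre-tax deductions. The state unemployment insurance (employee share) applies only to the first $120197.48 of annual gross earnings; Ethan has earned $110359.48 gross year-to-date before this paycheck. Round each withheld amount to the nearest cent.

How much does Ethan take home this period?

Dependent care FSA: $307.58
Taxable wages = $12178.68 − $307.58 = $11871.10
State income tax: $11871.10 × 0.09 = $1068.40
Medicare tax: $12178.68 × 0.0247 = $300.81
State disability insurance: $12178.68 × 0.0136 = $165.63
State unemployment insurance (employee share): only $120197.48 − $110359.48 = $9838.00 of this check is subject → $9838.00 × 0.0073 = $71.82
Medical insurance premium: $219.94
Total deductions = $307.58 + $1068.40 + $300.81 + $165.63 + $71.82 + $219.94 = $2134.18
Net pay = $12178.68 − $2134.18 = $10044.50

$10044.50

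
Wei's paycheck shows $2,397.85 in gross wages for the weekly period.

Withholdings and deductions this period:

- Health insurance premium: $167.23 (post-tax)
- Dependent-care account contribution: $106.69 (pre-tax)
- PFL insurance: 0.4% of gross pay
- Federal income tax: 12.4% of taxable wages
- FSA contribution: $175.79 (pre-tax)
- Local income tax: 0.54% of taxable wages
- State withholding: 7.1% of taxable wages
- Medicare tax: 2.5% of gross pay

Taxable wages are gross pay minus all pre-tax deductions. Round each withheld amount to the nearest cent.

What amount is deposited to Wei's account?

$1,454.68

Dependent-care account contribution: $106.69
FSA contribution: $175.79
Pre-tax total = $106.69 + $175.79 = $282.48
Taxable wages = $2,397.85 − $282.48 = $2,115.37
Federal income tax: $2,115.37 × 0.124 = $262.31
Local income tax: $2,115.37 × 0.0054 = $11.42
State withholding: $2,115.37 × 0.071 = $150.19
PFL insurance: $2,397.85 × 0.004 = $9.59
Medicare tax: $2,397.85 × 0.025 = $59.95
Health insurance premium: $167.23
Total deductions = $106.69 + $175.79 + $262.31 + $11.42 + $150.19 + $9.59 + $59.95 + $167.23 = $943.17
Net pay = $2,397.85 − $943.17 = $1,454.68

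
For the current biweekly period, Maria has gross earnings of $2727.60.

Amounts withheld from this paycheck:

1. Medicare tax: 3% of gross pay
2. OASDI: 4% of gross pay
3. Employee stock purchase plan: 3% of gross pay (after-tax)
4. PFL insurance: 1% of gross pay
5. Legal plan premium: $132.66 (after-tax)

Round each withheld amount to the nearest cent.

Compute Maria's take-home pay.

PFL insurance: $2727.60 × 0.01 = $27.28
OASDI: $2727.60 × 0.04 = $109.10
Medicare tax: $2727.60 × 0.03 = $81.83
Legal plan premium: $132.66
Employee stock purchase plan: $2727.60 × 0.03 = $81.83
Total deductions = $27.28 + $109.10 + $81.83 + $132.66 + $81.83 = $432.70
Net pay = $2727.60 − $432.70 = $2294.90

$2294.90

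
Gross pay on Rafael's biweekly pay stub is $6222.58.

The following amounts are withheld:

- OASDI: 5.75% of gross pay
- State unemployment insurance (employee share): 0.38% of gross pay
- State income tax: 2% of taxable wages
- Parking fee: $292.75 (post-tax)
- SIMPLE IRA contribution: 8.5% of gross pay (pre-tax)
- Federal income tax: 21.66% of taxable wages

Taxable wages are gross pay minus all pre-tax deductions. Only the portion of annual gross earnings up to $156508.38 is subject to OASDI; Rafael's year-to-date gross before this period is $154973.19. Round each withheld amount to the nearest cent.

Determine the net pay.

SIMPLE IRA contribution: $6222.58 × 0.085 = $528.92
Taxable wages = $6222.58 − $528.92 = $5693.66
State income tax: $5693.66 × 0.02 = $113.87
Federal income tax: $5693.66 × 0.2166 = $1233.25
OASDI: only $156508.38 − $154973.19 = $1535.19 of this check is subject → $1535.19 × 0.0575 = $88.27
State unemployment insurance (employee share): $6222.58 × 0.0038 = $23.65
Parking fee: $292.75
Total deductions = $528.92 + $113.87 + $1233.25 + $88.27 + $23.65 + $292.75 = $2280.71
Net pay = $6222.58 − $2280.71 = $3941.87

$3941.87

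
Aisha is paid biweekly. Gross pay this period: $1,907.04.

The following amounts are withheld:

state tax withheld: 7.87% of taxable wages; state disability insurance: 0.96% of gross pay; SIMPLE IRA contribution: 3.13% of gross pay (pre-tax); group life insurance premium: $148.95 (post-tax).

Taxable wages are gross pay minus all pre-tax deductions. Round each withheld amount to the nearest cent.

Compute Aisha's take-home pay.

$1,534.70

SIMPLE IRA contribution: $1,907.04 × 0.0313 = $59.69
Taxable wages = $1,907.04 − $59.69 = $1,847.35
State tax withheld: $1,847.35 × 0.0787 = $145.39
State disability insurance: $1,907.04 × 0.0096 = $18.31
Group life insurance premium: $148.95
Total deductions = $59.69 + $145.39 + $18.31 + $148.95 = $372.34
Net pay = $1,907.04 − $372.34 = $1,534.70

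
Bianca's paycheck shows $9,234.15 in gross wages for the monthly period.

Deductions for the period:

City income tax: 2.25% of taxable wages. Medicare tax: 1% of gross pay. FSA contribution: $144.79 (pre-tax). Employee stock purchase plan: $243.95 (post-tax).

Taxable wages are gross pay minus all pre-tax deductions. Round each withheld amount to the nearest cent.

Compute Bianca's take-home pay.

FSA contribution: $144.79
Taxable wages = $9,234.15 − $144.79 = $9,089.36
City income tax: $9,089.36 × 0.0225 = $204.51
Medicare tax: $9,234.15 × 0.01 = $92.34
Employee stock purchase plan: $243.95
Total deductions = $144.79 + $204.51 + $92.34 + $243.95 = $685.59
Net pay = $9,234.15 − $685.59 = $8,548.56

$8,548.56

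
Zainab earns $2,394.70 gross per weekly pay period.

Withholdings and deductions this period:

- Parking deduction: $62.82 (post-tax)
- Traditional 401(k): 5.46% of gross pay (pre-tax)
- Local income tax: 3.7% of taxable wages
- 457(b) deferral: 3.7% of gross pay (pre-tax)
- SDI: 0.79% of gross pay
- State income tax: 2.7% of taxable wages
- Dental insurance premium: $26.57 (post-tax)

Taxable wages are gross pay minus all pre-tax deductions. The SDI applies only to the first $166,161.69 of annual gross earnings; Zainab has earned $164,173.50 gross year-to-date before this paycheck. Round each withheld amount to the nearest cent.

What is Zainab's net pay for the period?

$1,931.03

457(b) deferral: $2,394.70 × 0.037 = $88.60
Traditional 401(k): $2,394.70 × 0.0546 = $130.75
Pre-tax total = $88.60 + $130.75 = $219.35
Taxable wages = $2,394.70 − $219.35 = $2,175.35
State income tax: $2,175.35 × 0.027 = $58.73
Local income tax: $2,175.35 × 0.037 = $80.49
SDI: only $166,161.69 − $164,173.50 = $1,988.19 of this check is subject → $1,988.19 × 0.0079 = $15.71
Dental insurance premium: $26.57
Parking deduction: $62.82
Total deductions = $88.60 + $130.75 + $58.73 + $80.49 + $15.71 + $26.57 + $62.82 = $463.67
Net pay = $2,394.70 − $463.67 = $1,931.03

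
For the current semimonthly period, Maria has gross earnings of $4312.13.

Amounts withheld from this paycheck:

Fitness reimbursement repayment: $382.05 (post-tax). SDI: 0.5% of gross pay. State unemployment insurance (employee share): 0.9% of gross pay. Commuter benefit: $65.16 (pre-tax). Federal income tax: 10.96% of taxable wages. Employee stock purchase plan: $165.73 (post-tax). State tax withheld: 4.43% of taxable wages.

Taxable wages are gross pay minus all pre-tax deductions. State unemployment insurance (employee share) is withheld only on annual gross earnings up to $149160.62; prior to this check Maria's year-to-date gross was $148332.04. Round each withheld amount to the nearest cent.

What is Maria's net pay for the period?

$3016.56

Commuter benefit: $65.16
Taxable wages = $4312.13 − $65.16 = $4246.97
Federal income tax: $4246.97 × 0.1096 = $465.47
State tax withheld: $4246.97 × 0.0443 = $188.14
State unemployment insurance (employee share): only $149160.62 − $148332.04 = $828.58 of this check is subject → $828.58 × 0.009 = $7.46
SDI: $4312.13 × 0.005 = $21.56
Employee stock purchase plan: $165.73
Fitness reimbursement repayment: $382.05
Total deductions = $65.16 + $465.47 + $188.14 + $7.46 + $21.56 + $165.73 + $382.05 = $1295.57
Net pay = $4312.13 − $1295.57 = $3016.56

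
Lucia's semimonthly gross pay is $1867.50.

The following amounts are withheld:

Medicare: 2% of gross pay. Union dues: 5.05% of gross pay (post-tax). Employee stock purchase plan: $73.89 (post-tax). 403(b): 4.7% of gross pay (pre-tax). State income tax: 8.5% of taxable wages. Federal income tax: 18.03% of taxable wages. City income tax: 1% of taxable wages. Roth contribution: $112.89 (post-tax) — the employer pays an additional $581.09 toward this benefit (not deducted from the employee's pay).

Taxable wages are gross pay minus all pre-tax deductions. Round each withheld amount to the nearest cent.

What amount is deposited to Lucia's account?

$971.32

403(b): $1867.50 × 0.047 = $87.77
Taxable wages = $1867.50 − $87.77 = $1779.73
State income tax: $1779.73 × 0.085 = $151.28
Federal income tax: $1779.73 × 0.1803 = $320.89
City income tax: $1779.73 × 0.01 = $17.80
Medicare: $1867.50 × 0.02 = $37.35
Employee stock purchase plan: $73.89
Union dues: $1867.50 × 0.0505 = $94.31
Roth contribution: $112.89
(Employer's $581.09 toward Roth contribution is not withheld from the employee.)
Total deductions = $87.77 + $151.28 + $320.89 + $17.80 + $37.35 + $73.89 + $94.31 + $112.89 = $896.18
Net pay = $1867.50 − $896.18 = $971.32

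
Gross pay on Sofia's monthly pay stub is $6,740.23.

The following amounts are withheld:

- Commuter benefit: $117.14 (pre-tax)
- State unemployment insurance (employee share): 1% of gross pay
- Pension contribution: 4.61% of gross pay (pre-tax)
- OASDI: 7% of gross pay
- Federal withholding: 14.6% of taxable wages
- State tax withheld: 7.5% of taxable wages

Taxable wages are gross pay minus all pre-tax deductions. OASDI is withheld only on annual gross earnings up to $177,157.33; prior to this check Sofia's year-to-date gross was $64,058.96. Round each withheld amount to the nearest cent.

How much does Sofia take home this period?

Commuter benefit: $117.14
Pension contribution: $6,740.23 × 0.0461 = $310.72
Pre-tax total = $117.14 + $310.72 = $427.86
Taxable wages = $6,740.23 − $427.86 = $6,312.37
State tax withheld: $6,312.37 × 0.075 = $473.43
Federal withholding: $6,312.37 × 0.146 = $921.61
State unemployment insurance (employee share): $6,740.23 × 0.01 = $67.40
OASDI: cap not yet reached, full $6,740.23 is subject → $6,740.23 × 0.07 = $471.82
Total deductions = $117.14 + $310.72 + $473.43 + $921.61 + $67.40 + $471.82 = $2,362.12
Net pay = $6,740.23 − $2,362.12 = $4,378.11

$4,378.11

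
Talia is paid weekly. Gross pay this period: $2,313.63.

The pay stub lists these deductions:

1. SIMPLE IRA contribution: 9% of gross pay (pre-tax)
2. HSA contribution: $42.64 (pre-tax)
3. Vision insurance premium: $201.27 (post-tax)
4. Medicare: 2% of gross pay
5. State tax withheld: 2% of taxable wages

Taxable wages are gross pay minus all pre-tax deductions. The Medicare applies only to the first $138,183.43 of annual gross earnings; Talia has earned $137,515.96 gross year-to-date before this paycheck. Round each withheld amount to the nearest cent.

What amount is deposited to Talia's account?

HSA contribution: $42.64
SIMPLE IRA contribution: $2,313.63 × 0.09 = $208.23
Pre-tax total = $42.64 + $208.23 = $250.87
Taxable wages = $2,313.63 − $250.87 = $2,062.76
State tax withheld: $2,062.76 × 0.02 = $41.26
Medicare: only $138,183.43 − $137,515.96 = $667.47 of this check is subject → $667.47 × 0.02 = $13.35
Vision insurance premium: $201.27
Total deductions = $42.64 + $208.23 + $41.26 + $13.35 + $201.27 = $506.75
Net pay = $2,313.63 − $506.75 = $1,806.88

$1,806.88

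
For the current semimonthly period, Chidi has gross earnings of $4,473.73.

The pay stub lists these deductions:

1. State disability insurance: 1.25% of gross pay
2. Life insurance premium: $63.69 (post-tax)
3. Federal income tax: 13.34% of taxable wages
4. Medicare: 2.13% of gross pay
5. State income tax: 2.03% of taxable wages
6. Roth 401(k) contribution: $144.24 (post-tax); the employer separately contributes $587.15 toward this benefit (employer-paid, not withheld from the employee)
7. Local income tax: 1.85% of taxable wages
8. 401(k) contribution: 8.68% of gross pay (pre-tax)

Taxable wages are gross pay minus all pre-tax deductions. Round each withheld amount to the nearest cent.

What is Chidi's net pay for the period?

401(k) contribution: $4,473.73 × 0.0868 = $388.32
Taxable wages = $4,473.73 − $388.32 = $4,085.41
Federal income tax: $4,085.41 × 0.1334 = $544.99
Local income tax: $4,085.41 × 0.0185 = $75.58
State income tax: $4,085.41 × 0.0203 = $82.93
Medicare: $4,473.73 × 0.0213 = $95.29
State disability insurance: $4,473.73 × 0.0125 = $55.92
Roth 401(k) contribution: $144.24
Life insurance premium: $63.69
(Employer's $587.15 toward Roth 401(k) contribution is not withheld from the employee.)
Total deductions = $388.32 + $544.99 + $75.58 + $82.93 + $95.29 + $55.92 + $144.24 + $63.69 = $1,450.96
Net pay = $4,473.73 − $1,450.96 = $3,022.77

$3,022.77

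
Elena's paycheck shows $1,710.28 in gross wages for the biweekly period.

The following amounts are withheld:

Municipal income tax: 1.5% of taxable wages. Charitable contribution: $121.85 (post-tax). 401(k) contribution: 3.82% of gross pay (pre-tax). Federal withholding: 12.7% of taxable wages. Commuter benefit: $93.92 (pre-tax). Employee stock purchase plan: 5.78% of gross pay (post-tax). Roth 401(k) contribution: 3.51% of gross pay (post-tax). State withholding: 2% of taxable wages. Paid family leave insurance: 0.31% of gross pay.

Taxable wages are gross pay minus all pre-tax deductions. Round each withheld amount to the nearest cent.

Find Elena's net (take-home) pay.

401(k) contribution: $1,710.28 × 0.0382 = $65.33
Commuter benefit: $93.92
Pre-tax total = $65.33 + $93.92 = $159.25
Taxable wages = $1,710.28 − $159.25 = $1,551.03
Federal withholding: $1,551.03 × 0.127 = $196.98
State withholding: $1,551.03 × 0.02 = $31.02
Municipal income tax: $1,551.03 × 0.015 = $23.27
Paid family leave insurance: $1,710.28 × 0.0031 = $5.30
Employee stock purchase plan: $1,710.28 × 0.0578 = $98.85
Charitable contribution: $121.85
Roth 401(k) contribution: $1,710.28 × 0.0351 = $60.03
Total deductions = $65.33 + $93.92 + $196.98 + $31.02 + $23.27 + $5.30 + $98.85 + $121.85 + $60.03 = $696.55
Net pay = $1,710.28 − $696.55 = $1,013.73

$1,013.73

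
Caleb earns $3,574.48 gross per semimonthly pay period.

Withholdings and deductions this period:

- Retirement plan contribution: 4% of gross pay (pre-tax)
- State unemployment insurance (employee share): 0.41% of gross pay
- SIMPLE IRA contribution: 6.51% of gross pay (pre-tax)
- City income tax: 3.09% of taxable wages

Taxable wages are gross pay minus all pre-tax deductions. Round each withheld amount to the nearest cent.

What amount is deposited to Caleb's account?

$3,085.30

SIMPLE IRA contribution: $3,574.48 × 0.0651 = $232.70
Retirement plan contribution: $3,574.48 × 0.04 = $142.98
Pre-tax total = $232.70 + $142.98 = $375.68
Taxable wages = $3,574.48 − $375.68 = $3,198.80
City income tax: $3,198.80 × 0.0309 = $98.84
State unemployment insurance (employee share): $3,574.48 × 0.0041 = $14.66
Total deductions = $232.70 + $142.98 + $98.84 + $14.66 = $489.18
Net pay = $3,574.48 − $489.18 = $3,085.30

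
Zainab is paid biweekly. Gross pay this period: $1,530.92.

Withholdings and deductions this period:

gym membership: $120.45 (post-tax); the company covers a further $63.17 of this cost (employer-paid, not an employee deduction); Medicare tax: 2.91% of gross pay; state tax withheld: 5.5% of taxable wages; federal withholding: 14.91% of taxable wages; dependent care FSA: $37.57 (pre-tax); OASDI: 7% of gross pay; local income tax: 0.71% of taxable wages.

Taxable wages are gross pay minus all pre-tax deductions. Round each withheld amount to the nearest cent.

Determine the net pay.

$905.80

Dependent care FSA: $37.57
Taxable wages = $1,530.92 − $37.57 = $1,493.35
Local income tax: $1,493.35 × 0.0071 = $10.60
State tax withheld: $1,493.35 × 0.055 = $82.13
Federal withholding: $1,493.35 × 0.1491 = $222.66
Medicare tax: $1,530.92 × 0.0291 = $44.55
OASDI: $1,530.92 × 0.07 = $107.16
Gym membership: $120.45
(Employer's $63.17 toward gym membership is not withheld from the employee.)
Total deductions = $37.57 + $10.60 + $82.13 + $222.66 + $44.55 + $107.16 + $120.45 = $625.12
Net pay = $1,530.92 − $625.12 = $905.80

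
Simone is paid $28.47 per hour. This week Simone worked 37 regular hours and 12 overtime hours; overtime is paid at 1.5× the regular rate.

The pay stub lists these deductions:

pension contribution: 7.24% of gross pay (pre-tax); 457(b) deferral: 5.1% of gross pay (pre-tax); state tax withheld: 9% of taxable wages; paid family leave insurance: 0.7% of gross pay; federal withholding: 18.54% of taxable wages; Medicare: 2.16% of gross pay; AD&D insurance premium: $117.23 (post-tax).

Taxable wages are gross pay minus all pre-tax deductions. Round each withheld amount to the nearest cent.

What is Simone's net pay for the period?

$832.59

Regular pay: 37 × $28.47 = $1,053.39
Overtime pay: 12 × $28.47 × 1.5 = $512.46
Gross pay = $1,053.39 + $512.46 = $1,565.85
457(b) deferral: $1,565.85 × 0.051 = $79.86
Pension contribution: $1,565.85 × 0.0724 = $113.37
Pre-tax total = $79.86 + $113.37 = $193.23
Taxable wages = $1,565.85 − $193.23 = $1,372.62
Federal withholding: $1,372.62 × 0.1854 = $254.48
State tax withheld: $1,372.62 × 0.09 = $123.54
Medicare: $1,565.85 × 0.0216 = $33.82
Paid family leave insurance: $1,565.85 × 0.007 = $10.96
AD&D insurance premium: $117.23
Total deductions = $79.86 + $113.37 + $254.48 + $123.54 + $33.82 + $10.96 + $117.23 = $733.26
Net pay = $1,565.85 − $733.26 = $832.59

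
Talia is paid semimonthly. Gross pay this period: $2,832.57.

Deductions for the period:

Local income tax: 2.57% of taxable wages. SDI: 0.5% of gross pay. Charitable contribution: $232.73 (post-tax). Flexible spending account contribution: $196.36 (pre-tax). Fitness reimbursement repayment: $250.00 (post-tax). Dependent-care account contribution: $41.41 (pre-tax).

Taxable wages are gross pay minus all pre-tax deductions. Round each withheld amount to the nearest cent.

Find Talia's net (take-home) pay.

Flexible spending account contribution: $196.36
Dependent-care account contribution: $41.41
Pre-tax total = $196.36 + $41.41 = $237.77
Taxable wages = $2,832.57 − $237.77 = $2,594.80
Local income tax: $2,594.80 × 0.0257 = $66.69
SDI: $2,832.57 × 0.005 = $14.16
Fitness reimbursement repayment: $250.00
Charitable contribution: $232.73
Total deductions = $196.36 + $41.41 + $66.69 + $14.16 + $250.00 + $232.73 = $801.35
Net pay = $2,832.57 − $801.35 = $2,031.22

$2,031.22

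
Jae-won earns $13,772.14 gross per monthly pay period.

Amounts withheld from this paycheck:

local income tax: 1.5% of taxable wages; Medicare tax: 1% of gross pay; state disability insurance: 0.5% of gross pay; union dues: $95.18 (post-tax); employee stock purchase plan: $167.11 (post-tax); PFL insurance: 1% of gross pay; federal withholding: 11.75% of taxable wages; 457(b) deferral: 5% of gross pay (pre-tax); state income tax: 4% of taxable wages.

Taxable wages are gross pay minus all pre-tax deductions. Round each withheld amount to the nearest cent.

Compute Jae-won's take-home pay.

$10,220.04

457(b) deferral: $13,772.14 × 0.05 = $688.61
Taxable wages = $13,772.14 − $688.61 = $13,083.53
Local income tax: $13,083.53 × 0.015 = $196.25
State income tax: $13,083.53 × 0.04 = $523.34
Federal withholding: $13,083.53 × 0.1175 = $1,537.31
Medicare tax: $13,772.14 × 0.01 = $137.72
State disability insurance: $13,772.14 × 0.005 = $68.86
PFL insurance: $13,772.14 × 0.01 = $137.72
Union dues: $95.18
Employee stock purchase plan: $167.11
Total deductions = $688.61 + $196.25 + $523.34 + $1,537.31 + $137.72 + $68.86 + $137.72 + $95.18 + $167.11 = $3,552.10
Net pay = $13,772.14 − $3,552.10 = $10,220.04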